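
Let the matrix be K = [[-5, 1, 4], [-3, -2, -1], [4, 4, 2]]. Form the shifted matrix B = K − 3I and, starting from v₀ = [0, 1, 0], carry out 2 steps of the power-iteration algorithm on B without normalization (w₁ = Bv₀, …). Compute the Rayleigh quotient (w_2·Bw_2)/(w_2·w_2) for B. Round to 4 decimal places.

B = K − 3I has rows (-8, 1, 4); (-3, -5, -1); (4, 4, -1)
w1 = Bv₀ = ((-8)·0 + 1·1 + 4·0; (-3)·0 + (-5)·1 + (-1)·0; 4·0 + 4·1 + (-1)·0) = (1, -5, 4)
w2 = Bw1 = ((-8)·1 + 1·(-5) + 4·4; (-3)·1 + (-5)·(-5) + (-1)·4; 4·1 + 4·(-5) + (-1)·4) = (3, 18, -20)
Bw2 = (-86, -79, 104)
w2·Bw2 = -3760; w2·w2 = 733; μ ≈ -3760/733 = -5.1296

-5.1296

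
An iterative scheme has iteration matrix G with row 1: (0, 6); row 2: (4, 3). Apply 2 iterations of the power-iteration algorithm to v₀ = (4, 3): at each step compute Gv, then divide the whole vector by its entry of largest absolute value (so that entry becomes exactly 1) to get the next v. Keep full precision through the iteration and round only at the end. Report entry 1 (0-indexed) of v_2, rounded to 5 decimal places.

0.98000

Gv0 = (18.000000, 25.000000); divide by 25.000000 → v1 = (0.720000, 1.000000)
Gv1 = (6.000000, 5.880000); divide by 6.000000 → v2 = (1.000000, 0.980000)
Requested entry of v2: 147/150 = 0.98000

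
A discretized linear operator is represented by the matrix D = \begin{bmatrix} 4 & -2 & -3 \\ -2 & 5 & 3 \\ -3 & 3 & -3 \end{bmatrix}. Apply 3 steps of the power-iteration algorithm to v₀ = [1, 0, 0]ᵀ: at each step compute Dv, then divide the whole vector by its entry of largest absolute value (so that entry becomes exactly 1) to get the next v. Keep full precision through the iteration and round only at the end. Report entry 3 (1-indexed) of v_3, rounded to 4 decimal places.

0.6409

Dv0 = (4.00000, -2.00000, -3.00000); divide by 4.00000 → v1 = (1.00000, -0.50000, -0.75000)
Dv1 = (7.25000, -6.75000, -2.25000); divide by 7.25000 → v2 = (1.00000, -0.93103, -0.31034)
Dv2 = (6.79310, -7.58621, -4.86207); divide by -7.58621 → v3 = (-0.89545, 1.00000, 0.64091)
Requested entry of v3: -141/-220 = 0.6409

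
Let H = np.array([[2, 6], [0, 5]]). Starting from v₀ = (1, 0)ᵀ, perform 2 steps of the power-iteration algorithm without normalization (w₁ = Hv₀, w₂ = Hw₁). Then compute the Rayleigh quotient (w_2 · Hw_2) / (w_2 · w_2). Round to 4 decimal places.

w1 = Hv₀ = (2·1 + 6·0; 0·1 + 5·0) = (2, 0)
w2 = Hw1 = (2·2 + 6·0; 0·2 + 5·0) = (4, 0)
Hw2 = (8, 0)
w2·Hw2 = 4·8 + 0·0 = 32; w2·w2 = 4·4 + 0·0 = 16
λ ≈ 32/16 = 2.0000

λ ≈ 2.0000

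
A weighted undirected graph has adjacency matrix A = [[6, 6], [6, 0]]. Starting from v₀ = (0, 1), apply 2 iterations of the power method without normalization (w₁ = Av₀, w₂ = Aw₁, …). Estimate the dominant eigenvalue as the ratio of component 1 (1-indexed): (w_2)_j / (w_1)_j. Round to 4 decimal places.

w1 = Av₀ = (6·0 + 6·1; 6·0 + 0·1) = (6, 0)
w2 = Aw1 = (6·6 + 6·0; 6·6 + 0·0) = (36, 36)
Ratio at component: 36 / 6 = 6.0000

6.0000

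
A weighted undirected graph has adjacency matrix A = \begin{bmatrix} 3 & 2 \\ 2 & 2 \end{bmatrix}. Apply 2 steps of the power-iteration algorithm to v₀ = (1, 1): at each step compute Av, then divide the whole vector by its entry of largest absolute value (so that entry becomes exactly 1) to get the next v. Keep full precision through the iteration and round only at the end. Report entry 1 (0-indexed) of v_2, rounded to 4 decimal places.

Av0 = (5.00000, 4.00000); divide by 5.00000 → v1 = (1.00000, 0.80000)
Av1 = (4.60000, 3.60000); divide by 4.60000 → v2 = (1.00000, 0.78261)
Requested entry of v2: 18/23 = 0.7826

0.7826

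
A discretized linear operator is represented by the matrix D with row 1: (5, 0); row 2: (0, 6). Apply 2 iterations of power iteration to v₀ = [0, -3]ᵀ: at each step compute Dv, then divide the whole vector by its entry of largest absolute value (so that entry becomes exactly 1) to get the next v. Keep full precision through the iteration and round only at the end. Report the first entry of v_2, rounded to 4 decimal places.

0.0000

Dv0 = (0.00000, -18.00000); divide by -18.00000 → v1 = (0.00000, 1.00000)
Dv1 = (0.00000, 6.00000); divide by 6.00000 → v2 = (0.00000, 1.00000)
Requested entry of v2: 0/-108 = 0.0000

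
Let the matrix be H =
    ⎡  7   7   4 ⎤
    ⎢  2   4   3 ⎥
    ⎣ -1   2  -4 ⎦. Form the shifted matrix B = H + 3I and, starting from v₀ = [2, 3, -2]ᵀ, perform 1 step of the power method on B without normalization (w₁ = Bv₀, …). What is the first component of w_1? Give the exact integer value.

33

B = H + 3I has rows (10, 7, 4); (2, 7, 3); (-1, 2, -1)
w1 = Bv₀ = (10·2 + 7·3 + 4·(-2); 2·2 + 7·3 + 3·(-2); (-1)·2 + 2·3 + (-1)·(-2)) = (33, 19, 6)
Requested component of w1: 33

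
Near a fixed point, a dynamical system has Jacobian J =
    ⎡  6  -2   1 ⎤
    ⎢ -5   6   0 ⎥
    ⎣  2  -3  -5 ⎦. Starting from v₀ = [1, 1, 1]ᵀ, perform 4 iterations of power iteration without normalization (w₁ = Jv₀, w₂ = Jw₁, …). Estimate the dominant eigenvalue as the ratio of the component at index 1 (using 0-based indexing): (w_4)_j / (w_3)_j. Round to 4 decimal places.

w1 = Jv₀ = (6·1 + (-2)·1 + 1·1; (-5)·1 + 6·1 + 0·1; 2·1 + (-3)·1 + (-5)·1) = (5, 1, -6)
w2 = Jw1 = (6·5 + (-2)·1 + 1·(-6); (-5)·5 + 6·1 + 0·(-6); 2·5 + (-3)·1 + (-5)·(-6)) = (22, -19, 37)
w3 = Jw2 = (207, -224, -84)
w4 = Jw3 = (1606, -2379, 1506)
Ratio at component: -2379 / -224 = 10.6205

λ ≈ 10.6205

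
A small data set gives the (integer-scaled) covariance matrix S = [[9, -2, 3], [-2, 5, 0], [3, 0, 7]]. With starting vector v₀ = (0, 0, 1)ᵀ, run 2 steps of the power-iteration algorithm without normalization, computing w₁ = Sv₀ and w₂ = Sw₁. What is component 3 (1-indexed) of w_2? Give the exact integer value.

58

w1 = Sv₀ = (9·0 + (-2)·0 + 3·1; (-2)·0 + 5·0 + 0·1; 3·0 + 0·0 + 7·1) = (3, 0, 7)
w2 = Sw1 = (9·3 + (-2)·0 + 3·7; (-2)·3 + 5·0 + 0·7; 3·3 + 0·0 + 7·7) = (48, -6, 58)
The requested component of w2 is 58.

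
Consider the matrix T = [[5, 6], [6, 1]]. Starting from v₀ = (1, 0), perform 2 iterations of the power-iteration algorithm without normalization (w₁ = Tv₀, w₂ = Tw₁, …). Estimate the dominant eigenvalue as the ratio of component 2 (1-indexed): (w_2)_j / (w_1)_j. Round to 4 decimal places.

w1 = Tv₀ = (5, 6)
w2 = Tw1 = (61, 36)
Ratio at component: 36 / 6 = 6.0000

λ ≈ 6.0000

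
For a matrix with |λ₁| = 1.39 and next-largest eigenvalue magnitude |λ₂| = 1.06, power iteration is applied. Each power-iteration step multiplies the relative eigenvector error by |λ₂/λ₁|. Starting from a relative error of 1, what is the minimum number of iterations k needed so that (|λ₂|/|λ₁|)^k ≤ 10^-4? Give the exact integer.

34

|λ₂/λ₁| = 1.06/1.39 = 0.76259
Need k ≥ ln(10^-4) / ln(0.76259) = -9.2103 / -0.2710 ≈ 33.982
Smallest integer k satisfying the bound: 34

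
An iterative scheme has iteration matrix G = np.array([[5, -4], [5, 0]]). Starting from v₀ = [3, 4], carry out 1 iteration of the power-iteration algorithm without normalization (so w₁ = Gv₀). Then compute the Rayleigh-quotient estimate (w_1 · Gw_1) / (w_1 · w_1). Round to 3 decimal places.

-0.044

w1 = Gv₀ = (-1, 15)
Gw1 = (-65, -5)
w1·Gw1 = (-1)·(-65) + 15·(-5) = -10; w1·w1 = (-1)·(-1) + 15·15 = 226
λ ≈ -10/226 = -0.044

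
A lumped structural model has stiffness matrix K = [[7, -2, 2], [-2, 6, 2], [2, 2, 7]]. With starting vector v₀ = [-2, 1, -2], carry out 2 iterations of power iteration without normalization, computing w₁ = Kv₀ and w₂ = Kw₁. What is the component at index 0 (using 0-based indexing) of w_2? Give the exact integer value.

w1 = Kv₀ = (7·(-2) + (-2)·1 + 2·(-2); (-2)·(-2) + 6·1 + 2·(-2); 2·(-2) + 2·1 + 7·(-2)) = (-20, 6, -16)
w2 = Kw1 = (7·(-20) + (-2)·6 + 2·(-16); (-2)·(-20) + 6·6 + 2·(-16); 2·(-20) + 2·6 + 7·(-16)) = (-184, 44, -140)
The requested component of w2 is -184.

-184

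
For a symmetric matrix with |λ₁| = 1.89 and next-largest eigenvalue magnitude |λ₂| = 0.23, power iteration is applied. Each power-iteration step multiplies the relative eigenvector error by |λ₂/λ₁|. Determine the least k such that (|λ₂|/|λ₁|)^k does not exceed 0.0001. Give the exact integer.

|λ₂/λ₁| = 0.23/1.89 = 0.12169
Need k ≥ ln(0.0001) / ln(0.12169) = -9.2103 / -2.1063 ≈ 4.373
Smallest integer k satisfying the bound: 5

5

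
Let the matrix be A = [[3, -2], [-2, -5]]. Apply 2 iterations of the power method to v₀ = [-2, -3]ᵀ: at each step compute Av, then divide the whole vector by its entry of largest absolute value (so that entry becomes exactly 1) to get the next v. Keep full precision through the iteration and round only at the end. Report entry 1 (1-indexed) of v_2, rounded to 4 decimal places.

0.4000

Av0 = (0.00000, 19.00000); divide by 19.00000 → v1 = (0.00000, 1.00000)
Av1 = (-2.00000, -5.00000); divide by -5.00000 → v2 = (0.40000, 1.00000)
Requested entry of v2: -38/-95 = 0.4000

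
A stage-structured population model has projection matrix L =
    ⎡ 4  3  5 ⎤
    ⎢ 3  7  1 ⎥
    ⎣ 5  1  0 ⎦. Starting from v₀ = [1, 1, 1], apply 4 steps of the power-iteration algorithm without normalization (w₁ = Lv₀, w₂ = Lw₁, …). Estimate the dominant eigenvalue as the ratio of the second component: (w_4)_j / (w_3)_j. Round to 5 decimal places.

w1 = Lv₀ = (4·1 + 3·1 + 5·1; 3·1 + 7·1 + 1·1; 5·1 + 1·1 + 0·1) = (12, 11, 6)
w2 = Lw1 = (4·12 + 3·11 + 5·6; 3·12 + 7·11 + 1·6; 5·12 + 1·11 + 0·6) = (111, 119, 71)
w3 = Lw2 = (1156, 1237, 674)
w4 = Lw3 = (11705, 12801, 7017)
Ratio at component: 12801 / 1237 = 10.34842

λ ≈ 10.34842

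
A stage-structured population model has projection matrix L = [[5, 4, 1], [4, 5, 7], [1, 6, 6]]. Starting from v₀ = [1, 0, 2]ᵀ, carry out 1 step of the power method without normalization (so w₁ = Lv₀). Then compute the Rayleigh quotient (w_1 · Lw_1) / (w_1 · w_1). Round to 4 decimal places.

13.1199

w1 = Lv₀ = (5·1 + 4·0 + 1·2; 4·1 + 5·0 + 7·2; 1·1 + 6·0 + 6·2) = (7, 18, 13)
Lw1 = (120, 209, 193)
w1·Lw1 = 7·120 + 18·209 + 13·193 = 7111; w1·w1 = 7·7 + 18·18 + 13·13 = 542
λ ≈ 7111/542 = 13.1199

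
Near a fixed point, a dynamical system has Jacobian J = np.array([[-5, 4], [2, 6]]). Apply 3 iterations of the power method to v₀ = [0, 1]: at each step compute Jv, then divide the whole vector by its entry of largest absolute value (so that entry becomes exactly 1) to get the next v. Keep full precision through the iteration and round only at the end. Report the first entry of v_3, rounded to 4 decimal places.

Jv0 = (4.00000, 6.00000); divide by 6.00000 → v1 = (0.66667, 1.00000)
Jv1 = (0.66667, 7.33333); divide by 7.33333 → v2 = (0.09091, 1.00000)
Jv2 = (3.54545, 6.18182); divide by 6.18182 → v3 = (0.57353, 1.00000)
Requested entry of v3: 156/272 = 0.5735

0.5735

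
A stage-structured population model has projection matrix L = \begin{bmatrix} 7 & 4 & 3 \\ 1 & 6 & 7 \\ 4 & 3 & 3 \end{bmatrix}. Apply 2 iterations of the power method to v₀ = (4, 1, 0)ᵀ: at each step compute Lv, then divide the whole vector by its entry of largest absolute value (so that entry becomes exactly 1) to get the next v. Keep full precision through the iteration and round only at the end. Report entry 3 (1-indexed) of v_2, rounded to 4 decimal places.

Lv0 = (32.00000, 10.00000, 19.00000); divide by 32.00000 → v1 = (1.00000, 0.31250, 0.59375)
Lv1 = (10.03125, 7.03125, 6.71875); divide by 10.03125 → v2 = (1.00000, 0.70093, 0.66978)
Requested entry of v2: 215/321 = 0.6698

0.6698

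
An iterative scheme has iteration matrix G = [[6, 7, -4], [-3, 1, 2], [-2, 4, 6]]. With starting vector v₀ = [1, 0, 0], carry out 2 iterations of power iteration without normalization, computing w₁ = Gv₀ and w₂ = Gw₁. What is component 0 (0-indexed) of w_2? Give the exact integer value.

23

w1 = Gv₀ = (6·1 + 7·0 + (-4)·0; (-3)·1 + 1·0 + 2·0; (-2)·1 + 4·0 + 6·0) = (6, -3, -2)
w2 = Gw1 = (6·6 + 7·(-3) + (-4)·(-2); (-3)·6 + 1·(-3) + 2·(-2); (-2)·6 + 4·(-3) + 6·(-2)) = (23, -25, -36)
The requested component of w2 is 23.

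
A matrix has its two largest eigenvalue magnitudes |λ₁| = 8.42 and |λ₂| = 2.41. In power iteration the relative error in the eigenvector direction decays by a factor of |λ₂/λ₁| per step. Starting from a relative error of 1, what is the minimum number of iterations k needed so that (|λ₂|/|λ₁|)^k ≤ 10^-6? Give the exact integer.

12

|λ₂/λ₁| = 2.41/8.42 = 0.28622
Need k ≥ ln(10^-6) / ln(0.28622) = -13.8155 / -1.2510 ≈ 11.044
Smallest integer k satisfying the bound: 12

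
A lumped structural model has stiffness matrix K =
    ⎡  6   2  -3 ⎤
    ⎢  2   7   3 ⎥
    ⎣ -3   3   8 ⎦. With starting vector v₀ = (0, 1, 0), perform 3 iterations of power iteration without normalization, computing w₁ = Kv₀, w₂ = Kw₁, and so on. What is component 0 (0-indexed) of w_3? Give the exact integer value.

109

w1 = Kv₀ = (6·0 + 2·1 + (-3)·0; 2·0 + 7·1 + 3·0; (-3)·0 + 3·1 + 8·0) = (2, 7, 3)
w2 = Kw1 = (6·2 + 2·7 + (-3)·3; 2·2 + 7·7 + 3·3; (-3)·2 + 3·7 + 8·3) = (17, 62, 39)
w3 = Kw2 = (109, 585, 447)
The requested component of w3 is 109.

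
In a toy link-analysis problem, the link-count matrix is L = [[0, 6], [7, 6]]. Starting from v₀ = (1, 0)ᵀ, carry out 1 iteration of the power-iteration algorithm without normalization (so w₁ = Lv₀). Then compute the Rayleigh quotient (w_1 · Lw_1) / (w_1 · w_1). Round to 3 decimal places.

w1 = Lv₀ = (0, 7)
Lw1 = (42, 42)
w1·Lw1 = 0·42 + 7·42 = 294; w1·w1 = 0·0 + 7·7 = 49
λ ≈ 294/49 = 6.000

6.000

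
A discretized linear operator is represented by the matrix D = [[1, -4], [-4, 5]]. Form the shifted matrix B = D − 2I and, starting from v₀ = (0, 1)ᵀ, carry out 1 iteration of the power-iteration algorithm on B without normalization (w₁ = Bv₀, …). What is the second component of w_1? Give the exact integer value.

B = D − 2I has rows (-1, -4); (-4, 3)
w1 = Bv₀ = (-4, 3)
Requested component of w1: 3

3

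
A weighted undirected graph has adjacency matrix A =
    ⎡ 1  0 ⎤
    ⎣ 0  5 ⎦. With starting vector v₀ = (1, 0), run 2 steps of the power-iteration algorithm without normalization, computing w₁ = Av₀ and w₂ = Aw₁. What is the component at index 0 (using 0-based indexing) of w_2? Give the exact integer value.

w1 = Av₀ = (1, 0)
w2 = Aw1 = (1, 0)
The requested component of w2 is 1.

1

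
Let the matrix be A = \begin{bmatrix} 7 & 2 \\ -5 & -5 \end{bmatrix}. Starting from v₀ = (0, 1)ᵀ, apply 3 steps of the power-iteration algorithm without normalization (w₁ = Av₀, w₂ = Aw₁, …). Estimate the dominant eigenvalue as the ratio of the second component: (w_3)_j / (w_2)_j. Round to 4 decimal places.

λ ≈ -6.3333

w1 = Av₀ = (7·0 + 2·1; (-5)·0 + (-5)·1) = (2, -5)
w2 = Aw1 = (7·2 + 2·(-5); (-5)·2 + (-5)·(-5)) = (4, 15)
w3 = Aw2 = (58, -95)
Ratio at component: -95 / 15 = -6.3333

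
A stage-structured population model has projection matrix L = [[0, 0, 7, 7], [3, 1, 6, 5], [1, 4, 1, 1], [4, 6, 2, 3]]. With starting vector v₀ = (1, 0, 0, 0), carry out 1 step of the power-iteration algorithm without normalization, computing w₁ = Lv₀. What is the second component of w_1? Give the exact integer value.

3

w1 = Lv₀ = (0·1 + 0·0 + 7·0 + 7·0; 3·1 + 1·0 + 6·0 + 5·0; 1·1 + 4·0 + 1·0 + 1·0; 4·1 + 6·0 + 2·0 + 3·0) = (0, 3, 1, 4)
The requested component of w1 is 3.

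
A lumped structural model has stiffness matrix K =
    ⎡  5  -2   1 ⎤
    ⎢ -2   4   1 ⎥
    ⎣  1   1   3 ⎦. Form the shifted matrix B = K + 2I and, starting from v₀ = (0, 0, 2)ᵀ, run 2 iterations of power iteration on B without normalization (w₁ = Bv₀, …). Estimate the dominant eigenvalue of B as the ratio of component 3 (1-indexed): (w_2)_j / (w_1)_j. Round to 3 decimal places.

B = K + 2I has rows (7, -2, 1); (-2, 6, 1); (1, 1, 5)
w1 = Bv₀ = (2, 2, 10)
w2 = Bw1 = (20, 18, 54)
Ratio: 54/10 = 5.400

μ ≈ 5.400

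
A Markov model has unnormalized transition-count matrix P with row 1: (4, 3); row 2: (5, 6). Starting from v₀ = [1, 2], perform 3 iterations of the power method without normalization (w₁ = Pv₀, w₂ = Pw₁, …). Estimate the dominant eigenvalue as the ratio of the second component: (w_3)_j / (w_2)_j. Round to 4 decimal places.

w1 = Pv₀ = (10, 17)
w2 = Pw1 = (91, 152)
w3 = Pw2 = (820, 1367)
Ratio at component: 1367 / 152 = 8.9934

8.9934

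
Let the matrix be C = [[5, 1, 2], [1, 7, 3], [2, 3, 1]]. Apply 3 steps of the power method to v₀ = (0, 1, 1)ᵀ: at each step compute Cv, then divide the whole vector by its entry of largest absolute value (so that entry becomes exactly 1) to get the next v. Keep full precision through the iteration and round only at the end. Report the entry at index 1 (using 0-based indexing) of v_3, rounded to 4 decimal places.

1.0000

Cv0 = (3.00000, 10.00000, 4.00000); divide by 10.00000 → v1 = (0.30000, 1.00000, 0.40000)
Cv1 = (3.30000, 8.50000, 4.00000); divide by 8.50000 → v2 = (0.38824, 1.00000, 0.47059)
Cv2 = (3.88235, 8.80000, 4.24706); divide by 8.80000 → v3 = (0.44118, 1.00000, 0.48262)
Requested entry of v3: 748/748 = 1.0000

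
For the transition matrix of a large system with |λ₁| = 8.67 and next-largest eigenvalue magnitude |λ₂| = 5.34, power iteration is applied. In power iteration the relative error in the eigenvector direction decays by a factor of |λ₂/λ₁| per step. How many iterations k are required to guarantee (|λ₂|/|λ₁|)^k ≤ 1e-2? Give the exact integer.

|λ₂/λ₁| = 5.34/8.67 = 0.61592
Need k ≥ ln(1e-2) / ln(0.61592) = -4.6052 / -0.4846 ≈ 9.502
Smallest integer k satisfying the bound: 10

10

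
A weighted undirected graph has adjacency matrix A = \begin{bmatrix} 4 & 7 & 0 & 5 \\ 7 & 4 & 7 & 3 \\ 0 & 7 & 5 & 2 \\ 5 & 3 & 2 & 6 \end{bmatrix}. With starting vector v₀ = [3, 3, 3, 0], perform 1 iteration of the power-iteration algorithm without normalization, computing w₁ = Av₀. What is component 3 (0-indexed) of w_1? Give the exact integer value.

30

w1 = Av₀ = (4·3 + 7·3 + 0·3 + 5·0; 7·3 + 4·3 + 7·3 + 3·0; 0·3 + 7·3 + 5·3 + 2·0; 5·3 + 3·3 + 2·3 + 6·0) = (33, 54, 36, 30)
The requested component of w1 is 30.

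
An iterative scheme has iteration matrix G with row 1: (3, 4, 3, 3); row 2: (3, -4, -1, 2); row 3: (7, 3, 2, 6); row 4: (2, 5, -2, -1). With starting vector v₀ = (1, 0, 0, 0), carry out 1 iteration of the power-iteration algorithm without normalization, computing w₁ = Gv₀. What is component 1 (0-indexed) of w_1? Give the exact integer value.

w1 = Gv₀ = (3·1 + 4·0 + 3·0 + 3·0; 3·1 + (-4)·0 + (-1)·0 + 2·0; 7·1 + 3·0 + 2·0 + 6·0; 2·1 + 5·0 + (-2)·0 + (-1)·0) = (3, 3, 7, 2)
The requested component of w1 is 3.

3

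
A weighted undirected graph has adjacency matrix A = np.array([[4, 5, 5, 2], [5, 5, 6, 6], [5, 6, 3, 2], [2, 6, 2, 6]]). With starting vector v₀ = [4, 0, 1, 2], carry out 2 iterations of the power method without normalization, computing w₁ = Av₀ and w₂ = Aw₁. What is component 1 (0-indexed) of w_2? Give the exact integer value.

609

w1 = Av₀ = (4·4 + 5·0 + 5·1 + 2·2; 5·4 + 5·0 + 6·1 + 6·2; 5·4 + 6·0 + 3·1 + 2·2; 2·4 + 6·0 + 2·1 + 6·2) = (25, 38, 27, 22)
w2 = Aw1 = (4·25 + 5·38 + 5·27 + 2·22; 5·25 + 5·38 + 6·27 + 6·22; 5·25 + 6·38 + 3·27 + 2·22; 2·25 + 6·38 + 2·27 + 6·22) = (469, 609, 478, 464)
The requested component of w2 is 609.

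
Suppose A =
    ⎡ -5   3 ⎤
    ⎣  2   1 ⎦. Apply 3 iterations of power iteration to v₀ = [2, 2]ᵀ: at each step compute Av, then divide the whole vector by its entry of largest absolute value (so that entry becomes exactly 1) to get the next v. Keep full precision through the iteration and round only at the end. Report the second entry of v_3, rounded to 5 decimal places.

-0.37755

Av0 = (-4.000000, 6.000000); divide by 6.000000 → v1 = (-0.666667, 1.000000)
Av1 = (6.333333, -0.333333); divide by 6.333333 → v2 = (1.000000, -0.052632)
Av2 = (-5.157895, 1.947368); divide by -5.157895 → v3 = (1.000000, -0.377551)
Requested entry of v3: 74/-196 = -0.37755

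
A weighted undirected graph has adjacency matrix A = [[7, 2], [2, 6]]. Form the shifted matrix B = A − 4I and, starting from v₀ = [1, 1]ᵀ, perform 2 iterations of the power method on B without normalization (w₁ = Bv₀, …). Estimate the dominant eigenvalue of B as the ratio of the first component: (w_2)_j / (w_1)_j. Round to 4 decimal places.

4.6000

B = A − 4I has rows (3, 2); (2, 2)
w1 = Bv₀ = (5, 4)
w2 = Bw1 = (23, 18)
Ratio: 23/5 = 4.6000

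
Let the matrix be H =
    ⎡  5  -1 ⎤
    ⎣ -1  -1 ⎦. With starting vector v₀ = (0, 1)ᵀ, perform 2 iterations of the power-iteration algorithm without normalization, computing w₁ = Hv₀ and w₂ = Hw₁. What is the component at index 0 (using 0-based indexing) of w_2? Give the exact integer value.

w1 = Hv₀ = (-1, -1)
w2 = Hw1 = (-4, 2)
The requested component of w2 is -4.

-4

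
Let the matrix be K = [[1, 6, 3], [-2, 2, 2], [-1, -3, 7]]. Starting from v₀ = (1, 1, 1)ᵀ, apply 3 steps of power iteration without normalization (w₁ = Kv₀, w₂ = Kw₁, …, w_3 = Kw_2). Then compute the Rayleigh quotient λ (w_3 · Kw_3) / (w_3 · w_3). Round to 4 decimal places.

3.7001

w1 = Kv₀ = (1·1 + 6·1 + 3·1; (-2)·1 + 2·1 + 2·1; (-1)·1 + (-3)·1 + 7·1) = (10, 2, 3)
w2 = Kw1 = (1·10 + 6·2 + 3·3; (-2)·10 + 2·2 + 2·3; (-1)·10 + (-3)·2 + 7·3) = (31, -10, 5)
w3 = Kw2 = (-14, -72, 34)
Kw3 = (-344, -48, 468)
w3·Kw3 = (-14)·(-344) + (-72)·(-48) + 34·468 = 24184; w3·w3 = (-14)·(-14) + (-72)·(-72) + 34·34 = 6536
λ ≈ 24184/6536 = 3.7001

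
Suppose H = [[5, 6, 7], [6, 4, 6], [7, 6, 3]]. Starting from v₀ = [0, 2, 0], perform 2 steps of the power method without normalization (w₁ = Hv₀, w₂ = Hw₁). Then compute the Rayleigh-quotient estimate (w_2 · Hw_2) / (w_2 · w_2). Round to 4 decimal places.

16.7055

w1 = Hv₀ = (5·0 + 6·2 + 7·0; 6·0 + 4·2 + 6·0; 7·0 + 6·2 + 3·0) = (12, 8, 12)
w2 = Hw1 = (5·12 + 6·8 + 7·12; 6·12 + 4·8 + 6·12; 7·12 + 6·8 + 3·12) = (192, 176, 168)
Hw2 = (3192, 2864, 2904)
w2·Hw2 = 192·3192 + 176·2864 + 168·2904 = 1604800; w2·w2 = 192·192 + 176·176 + 168·168 = 96064
λ ≈ 1604800/96064 = 16.7055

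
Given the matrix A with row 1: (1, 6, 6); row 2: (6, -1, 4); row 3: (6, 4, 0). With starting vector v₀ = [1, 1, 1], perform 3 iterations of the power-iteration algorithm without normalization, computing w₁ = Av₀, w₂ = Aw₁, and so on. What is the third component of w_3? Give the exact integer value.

w1 = Av₀ = (1·1 + 6·1 + 6·1; 6·1 + (-1)·1 + 4·1; 6·1 + 4·1 + 0·1) = (13, 9, 10)
w2 = Aw1 = (1·13 + 6·9 + 6·10; 6·13 + (-1)·9 + 4·10; 6·13 + 4·9 + 0·10) = (127, 109, 114)
w3 = Aw2 = (1465, 1109, 1198)
The requested component of w3 is 1198.

1198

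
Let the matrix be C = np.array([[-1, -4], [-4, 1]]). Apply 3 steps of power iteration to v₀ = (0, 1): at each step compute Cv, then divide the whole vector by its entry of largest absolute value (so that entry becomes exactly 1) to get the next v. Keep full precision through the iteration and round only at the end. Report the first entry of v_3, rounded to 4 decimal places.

Cv0 = (-4.00000, 1.00000); divide by -4.00000 → v1 = (1.00000, -0.25000)
Cv1 = (0.00000, -4.25000); divide by -4.25000 → v2 = (0.00000, 1.00000)
Cv2 = (-4.00000, 1.00000); divide by -4.00000 → v3 = (1.00000, -0.25000)
Requested entry of v3: -68/-68 = 1.0000

1.0000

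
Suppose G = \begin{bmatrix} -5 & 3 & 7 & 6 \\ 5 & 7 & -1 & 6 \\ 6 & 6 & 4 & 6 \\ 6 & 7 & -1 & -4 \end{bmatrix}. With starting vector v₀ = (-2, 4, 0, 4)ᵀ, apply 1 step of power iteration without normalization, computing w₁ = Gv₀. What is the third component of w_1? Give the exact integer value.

w1 = Gv₀ = ((-5)·(-2) + 3·4 + 7·0 + 6·4; 5·(-2) + 7·4 + (-1)·0 + 6·4; 6·(-2) + 6·4 + 4·0 + 6·4; 6·(-2) + 7·4 + (-1)·0 + (-4)·4) = (46, 42, 36, 0)
The requested component of w1 is 36.

36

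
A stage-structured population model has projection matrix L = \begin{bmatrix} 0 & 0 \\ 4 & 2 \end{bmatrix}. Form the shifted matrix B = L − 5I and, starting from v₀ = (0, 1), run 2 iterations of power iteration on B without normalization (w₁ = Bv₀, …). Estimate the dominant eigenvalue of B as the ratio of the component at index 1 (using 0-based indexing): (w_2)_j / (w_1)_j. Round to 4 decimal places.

B = L − 5I has rows (-5, 0); (4, -3)
w1 = Bv₀ = (0, -3)
w2 = Bw1 = (0, 9)
Ratio: 9/-3 = -3.0000

μ ≈ -3.0000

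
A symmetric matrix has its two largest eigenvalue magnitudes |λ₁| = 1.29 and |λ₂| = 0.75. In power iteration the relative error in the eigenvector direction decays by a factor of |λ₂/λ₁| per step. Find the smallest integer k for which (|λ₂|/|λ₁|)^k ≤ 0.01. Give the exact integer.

9

|λ₂/λ₁| = 0.75/1.29 = 0.58140
Need k ≥ ln(0.01) / ln(0.58140) = -4.6052 / -0.5423 ≈ 8.492
Smallest integer k satisfying the bound: 9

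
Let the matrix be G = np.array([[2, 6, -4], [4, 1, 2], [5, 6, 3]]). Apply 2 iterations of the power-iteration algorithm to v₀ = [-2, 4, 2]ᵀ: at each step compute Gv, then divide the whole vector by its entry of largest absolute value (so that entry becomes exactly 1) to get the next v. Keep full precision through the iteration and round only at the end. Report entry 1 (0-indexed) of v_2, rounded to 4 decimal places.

Gv0 = (12.00000, 0.00000, 20.00000); divide by 20.00000 → v1 = (0.60000, 0.00000, 1.00000)
Gv1 = (-2.80000, 4.40000, 6.00000); divide by 6.00000 → v2 = (-0.46667, 0.73333, 1.00000)
Requested entry of v2: 88/120 = 0.7333

0.7333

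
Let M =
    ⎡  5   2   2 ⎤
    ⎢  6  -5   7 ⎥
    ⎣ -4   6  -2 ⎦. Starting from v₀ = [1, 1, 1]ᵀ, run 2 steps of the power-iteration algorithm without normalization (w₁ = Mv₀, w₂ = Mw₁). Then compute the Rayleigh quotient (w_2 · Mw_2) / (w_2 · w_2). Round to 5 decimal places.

w1 = Mv₀ = (5·1 + 2·1 + 2·1; 6·1 + (-5)·1 + 7·1; (-4)·1 + 6·1 + (-2)·1) = (9, 8, 0)
w2 = Mw1 = (5·9 + 2·8 + 2·0; 6·9 + (-5)·8 + 7·0; (-4)·9 + 6·8 + (-2)·0) = (61, 14, 12)
Mw2 = (357, 380, -184)
w2·Mw2 = 61·357 + 14·380 + 12·(-184) = 24889; w2·w2 = 61·61 + 14·14 + 12·12 = 4061
λ ≈ 24889/4061 = 6.12879

λ ≈ 6.12879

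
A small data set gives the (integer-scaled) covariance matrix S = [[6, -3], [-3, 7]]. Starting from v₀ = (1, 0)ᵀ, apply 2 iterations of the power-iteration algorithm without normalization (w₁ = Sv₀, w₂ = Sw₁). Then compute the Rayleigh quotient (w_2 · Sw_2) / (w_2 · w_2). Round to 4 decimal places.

w1 = Sv₀ = (6, -3)
w2 = Sw1 = (45, -39)
Sw2 = (387, -408)
w2·Sw2 = 45·387 + (-39)·(-408) = 33327; w2·w2 = 45·45 + (-39)·(-39) = 3546
λ ≈ 33327/3546 = 9.3985

λ ≈ 9.3985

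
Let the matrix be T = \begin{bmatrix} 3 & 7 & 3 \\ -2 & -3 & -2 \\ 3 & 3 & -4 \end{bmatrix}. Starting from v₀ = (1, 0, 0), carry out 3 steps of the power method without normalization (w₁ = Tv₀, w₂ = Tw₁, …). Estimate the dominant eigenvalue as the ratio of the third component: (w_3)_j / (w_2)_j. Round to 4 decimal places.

w1 = Tv₀ = (3, -2, 3)
w2 = Tw1 = (4, -6, -9)
w3 = Tw2 = (-57, 28, 30)
Ratio at component: 30 / -9 = -3.3333

λ ≈ -3.3333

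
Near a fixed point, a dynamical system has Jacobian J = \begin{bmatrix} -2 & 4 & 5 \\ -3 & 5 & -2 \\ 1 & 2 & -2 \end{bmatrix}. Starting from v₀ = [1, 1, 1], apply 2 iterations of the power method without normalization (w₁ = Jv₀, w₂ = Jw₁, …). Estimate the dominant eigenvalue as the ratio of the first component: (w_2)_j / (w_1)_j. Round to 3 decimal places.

w1 = Jv₀ = (7, 0, 1)
w2 = Jw1 = (-9, -23, 5)
Ratio at component: -9 / 7 = -1.286

λ ≈ -1.286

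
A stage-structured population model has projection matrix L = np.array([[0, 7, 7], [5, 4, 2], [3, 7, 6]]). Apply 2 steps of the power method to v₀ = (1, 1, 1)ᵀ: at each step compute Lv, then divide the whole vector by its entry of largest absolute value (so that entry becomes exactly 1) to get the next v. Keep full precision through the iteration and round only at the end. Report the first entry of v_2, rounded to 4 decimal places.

0.8791

Lv0 = (14.00000, 11.00000, 16.00000); divide by 16.00000 → v1 = (0.87500, 0.68750, 1.00000)
Lv1 = (11.81250, 9.12500, 13.43750); divide by 13.43750 → v2 = (0.87907, 0.67907, 1.00000)
Requested entry of v2: 189/215 = 0.8791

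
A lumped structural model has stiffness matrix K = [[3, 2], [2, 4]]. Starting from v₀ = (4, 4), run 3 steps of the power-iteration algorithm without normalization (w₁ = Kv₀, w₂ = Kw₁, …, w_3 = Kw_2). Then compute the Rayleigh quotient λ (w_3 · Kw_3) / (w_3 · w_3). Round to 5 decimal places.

λ ≈ 5.56153

w1 = Kv₀ = (3·4 + 2·4; 2·4 + 4·4) = (20, 24)
w2 = Kw1 = (3·20 + 2·24; 2·20 + 4·24) = (108, 136)
w3 = Kw2 = (596, 760)
Kw3 = (3308, 4232)
w3·Kw3 = 596·3308 + 760·4232 = 5187888; w3·w3 = 596·596 + 760·760 = 932816
λ ≈ 5187888/932816 = 5.56153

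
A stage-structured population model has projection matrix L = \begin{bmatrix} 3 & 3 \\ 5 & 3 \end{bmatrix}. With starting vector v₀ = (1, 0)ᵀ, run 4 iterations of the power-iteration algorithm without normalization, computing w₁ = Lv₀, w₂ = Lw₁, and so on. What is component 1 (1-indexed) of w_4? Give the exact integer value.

w1 = Lv₀ = (3·1 + 3·0; 5·1 + 3·0) = (3, 5)
w2 = Lw1 = (3·3 + 3·5; 5·3 + 3·5) = (24, 30)
w3 = Lw2 = (162, 210)
w4 = Lw3 = (1116, 1440)
The requested component of w4 is 1116.

1116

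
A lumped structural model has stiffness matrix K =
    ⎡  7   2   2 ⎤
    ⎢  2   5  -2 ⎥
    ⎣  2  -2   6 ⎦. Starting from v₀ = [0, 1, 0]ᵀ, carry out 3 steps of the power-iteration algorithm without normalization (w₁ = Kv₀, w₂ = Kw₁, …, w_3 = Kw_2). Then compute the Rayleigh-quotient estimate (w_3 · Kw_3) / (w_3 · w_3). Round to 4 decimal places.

w1 = Kv₀ = (7·0 + 2·1 + 2·0; 2·0 + 5·1 + (-2)·0; 2·0 + (-2)·1 + 6·0) = (2, 5, -2)
w2 = Kw1 = (7·2 + 2·5 + 2·(-2); 2·2 + 5·5 + (-2)·(-2); 2·2 + (-2)·5 + 6·(-2)) = (20, 33, -18)
w3 = Kw2 = (170, 241, -134)
Kw3 = (1404, 1813, -946)
w3·Kw3 = 170·1404 + 241·1813 + (-134)·(-946) = 802377; w3·w3 = 170·170 + 241·241 + (-134)·(-134) = 104937
λ ≈ 802377/104937 = 7.6463

7.6463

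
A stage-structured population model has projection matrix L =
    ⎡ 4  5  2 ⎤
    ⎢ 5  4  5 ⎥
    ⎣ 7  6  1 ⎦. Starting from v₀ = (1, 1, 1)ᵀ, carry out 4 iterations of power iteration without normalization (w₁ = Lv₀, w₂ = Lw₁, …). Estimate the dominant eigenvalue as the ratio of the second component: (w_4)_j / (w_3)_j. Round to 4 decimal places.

12.8307

w1 = Lv₀ = (4·1 + 5·1 + 2·1; 5·1 + 4·1 + 5·1; 7·1 + 6·1 + 1·1) = (11, 14, 14)
w2 = Lw1 = (4·11 + 5·14 + 2·14; 5·11 + 4·14 + 5·14; 7·11 + 6·14 + 1·14) = (142, 181, 175)
w3 = Lw2 = (1823, 2309, 2255)
w4 = Lw3 = (23347, 29626, 28870)
Ratio at component: 29626 / 2309 = 12.8307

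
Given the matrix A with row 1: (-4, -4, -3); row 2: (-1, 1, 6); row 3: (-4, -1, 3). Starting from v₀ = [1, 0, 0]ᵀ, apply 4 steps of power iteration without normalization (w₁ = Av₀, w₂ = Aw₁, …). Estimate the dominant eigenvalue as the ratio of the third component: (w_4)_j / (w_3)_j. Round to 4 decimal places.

λ ≈ 0.1848

w1 = Av₀ = (-4, -1, -4)
w2 = Aw1 = (32, -21, 5)
w3 = Aw2 = (-59, -23, -92)
w4 = Aw3 = (604, -516, -17)
Ratio at component: -17 / -92 = 0.1848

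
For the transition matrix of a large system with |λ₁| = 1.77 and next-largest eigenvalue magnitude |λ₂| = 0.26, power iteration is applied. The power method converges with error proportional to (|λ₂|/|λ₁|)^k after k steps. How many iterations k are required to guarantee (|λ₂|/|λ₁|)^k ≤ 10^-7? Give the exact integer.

|λ₂/λ₁| = 0.26/1.77 = 0.14689
Need k ≥ ln(10^-7) / ln(0.14689) = -16.1181 / -1.9181 ≈ 8.403
Smallest integer k satisfying the bound: 9

9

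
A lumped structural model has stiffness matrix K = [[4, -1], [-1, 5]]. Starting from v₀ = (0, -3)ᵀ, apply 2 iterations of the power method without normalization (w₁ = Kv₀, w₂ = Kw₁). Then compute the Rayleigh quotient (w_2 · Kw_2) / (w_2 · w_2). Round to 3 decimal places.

λ ≈ 5.511

w1 = Kv₀ = (3, -15)
w2 = Kw1 = (27, -78)
Kw2 = (186, -417)
w2·Kw2 = 27·186 + (-78)·(-417) = 37548; w2·w2 = 27·27 + (-78)·(-78) = 6813
λ ≈ 37548/6813 = 5.511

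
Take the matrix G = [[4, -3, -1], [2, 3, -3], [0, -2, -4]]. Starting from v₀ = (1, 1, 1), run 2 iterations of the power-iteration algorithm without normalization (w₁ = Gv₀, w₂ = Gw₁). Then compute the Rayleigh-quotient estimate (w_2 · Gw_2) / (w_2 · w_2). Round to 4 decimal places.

-2.3279

w1 = Gv₀ = (0, 2, -6)
w2 = Gw1 = (0, 24, 20)
Gw2 = (-92, 12, -128)
w2·Gw2 = 0·(-92) + 24·12 + 20·(-128) = -2272; w2·w2 = 0·0 + 24·24 + 20·20 = 976
λ ≈ -2272/976 = -2.3279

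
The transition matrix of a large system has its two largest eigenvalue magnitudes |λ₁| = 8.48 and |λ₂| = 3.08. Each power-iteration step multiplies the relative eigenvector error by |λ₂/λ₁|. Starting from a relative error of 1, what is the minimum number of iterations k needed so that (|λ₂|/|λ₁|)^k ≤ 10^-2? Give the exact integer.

|λ₂/λ₁| = 3.08/8.48 = 0.36321
Need k ≥ ln(10^-2) / ln(0.36321) = -4.6052 / -1.0128 ≈ 4.547
Smallest integer k satisfying the bound: 5

5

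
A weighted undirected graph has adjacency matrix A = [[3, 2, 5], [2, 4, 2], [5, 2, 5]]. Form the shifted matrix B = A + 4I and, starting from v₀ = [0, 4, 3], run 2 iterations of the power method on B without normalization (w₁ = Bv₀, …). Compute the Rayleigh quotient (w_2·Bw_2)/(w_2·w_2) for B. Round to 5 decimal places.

B = A + 4I has rows (7, 2, 5); (2, 8, 2); (5, 2, 9)
w1 = Bv₀ = (7·0 + 2·4 + 5·3; 2·0 + 8·4 + 2·3; 5·0 + 2·4 + 9·3) = (23, 38, 35)
w2 = Bw1 = (7·23 + 2·38 + 5·35; 2·23 + 8·38 + 2·35; 5·23 + 2·38 + 9·35) = (412, 420, 506)
Bw2 = (6254, 5196, 7454)
w2·Bw2 = 8530692; w2·w2 = 602180; μ ≈ 8530692/602180 = 14.16635

14.16635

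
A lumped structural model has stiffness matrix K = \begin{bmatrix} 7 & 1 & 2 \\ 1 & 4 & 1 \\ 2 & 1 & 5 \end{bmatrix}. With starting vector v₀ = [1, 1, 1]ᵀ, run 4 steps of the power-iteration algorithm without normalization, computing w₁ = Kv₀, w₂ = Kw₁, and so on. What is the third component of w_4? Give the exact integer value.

4742

w1 = Kv₀ = (7·1 + 1·1 + 2·1; 1·1 + 4·1 + 1·1; 2·1 + 1·1 + 5·1) = (10, 6, 8)
w2 = Kw1 = (7·10 + 1·6 + 2·8; 1·10 + 4·6 + 1·8; 2·10 + 1·6 + 5·8) = (92, 42, 66)
w3 = Kw2 = (818, 326, 556)
w4 = Kw3 = (7164, 2678, 4742)
The requested component of w4 is 4742.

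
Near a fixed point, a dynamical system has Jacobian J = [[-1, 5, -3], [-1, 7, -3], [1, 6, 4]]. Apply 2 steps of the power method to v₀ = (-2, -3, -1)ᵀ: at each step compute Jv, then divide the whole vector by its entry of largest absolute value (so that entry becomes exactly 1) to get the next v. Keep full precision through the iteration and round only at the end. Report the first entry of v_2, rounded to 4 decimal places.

-0.0099

Jv0 = (-10.00000, -16.00000, -24.00000); divide by -24.00000 → v1 = (0.41667, 0.66667, 1.00000)
Jv1 = (-0.08333, 1.25000, 8.41667); divide by 8.41667 → v2 = (-0.00990, 0.14851, 1.00000)
Requested entry of v2: 2/-202 = -0.0099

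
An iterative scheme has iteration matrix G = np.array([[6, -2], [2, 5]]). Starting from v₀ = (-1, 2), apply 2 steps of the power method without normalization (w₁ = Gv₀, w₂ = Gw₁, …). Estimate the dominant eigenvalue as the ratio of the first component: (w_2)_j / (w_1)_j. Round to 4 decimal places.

w1 = Gv₀ = (-10, 8)
w2 = Gw1 = (-76, 20)
Ratio at component: -76 / -10 = 7.6000

λ ≈ 7.6000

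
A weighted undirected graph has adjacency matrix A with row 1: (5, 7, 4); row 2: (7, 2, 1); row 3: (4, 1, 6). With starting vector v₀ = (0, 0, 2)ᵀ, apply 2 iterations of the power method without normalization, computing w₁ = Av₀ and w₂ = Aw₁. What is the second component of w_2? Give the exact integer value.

w1 = Av₀ = (5·0 + 7·0 + 4·2; 7·0 + 2·0 + 1·2; 4·0 + 1·0 + 6·2) = (8, 2, 12)
w2 = Aw1 = (5·8 + 7·2 + 4·12; 7·8 + 2·2 + 1·12; 4·8 + 1·2 + 6·12) = (102, 72, 106)
The requested component of w2 is 72.

72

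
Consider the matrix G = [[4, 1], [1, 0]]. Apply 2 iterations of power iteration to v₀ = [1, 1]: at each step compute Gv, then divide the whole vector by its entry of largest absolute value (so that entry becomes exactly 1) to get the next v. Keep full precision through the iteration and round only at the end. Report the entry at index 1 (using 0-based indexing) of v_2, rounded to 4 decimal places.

0.2381

Gv0 = (5.00000, 1.00000); divide by 5.00000 → v1 = (1.00000, 0.20000)
Gv1 = (4.20000, 1.00000); divide by 4.20000 → v2 = (1.00000, 0.23810)
Requested entry of v2: 5/21 = 0.2381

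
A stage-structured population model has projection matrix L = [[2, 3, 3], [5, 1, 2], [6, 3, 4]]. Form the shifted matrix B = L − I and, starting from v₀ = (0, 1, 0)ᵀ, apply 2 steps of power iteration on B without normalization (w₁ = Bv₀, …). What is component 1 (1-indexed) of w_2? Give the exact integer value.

12

B = L − I has rows (1, 3, 3); (5, 0, 2); (6, 3, 3)
w1 = Bv₀ = (3, 0, 3)
w2 = Bw1 = (12, 21, 27)
Requested component of w2: 12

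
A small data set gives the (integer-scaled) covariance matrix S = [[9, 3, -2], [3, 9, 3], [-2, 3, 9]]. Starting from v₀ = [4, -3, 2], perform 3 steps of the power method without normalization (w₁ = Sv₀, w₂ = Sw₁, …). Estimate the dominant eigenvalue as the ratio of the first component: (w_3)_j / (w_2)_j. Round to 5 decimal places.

w1 = Sv₀ = (9·4 + 3·(-3) + (-2)·2; 3·4 + 9·(-3) + 3·2; (-2)·4 + 3·(-3) + 9·2) = (23, -9, 1)
w2 = Sw1 = (9·23 + 3·(-9) + (-2)·1; 3·23 + 9·(-9) + 3·1; (-2)·23 + 3·(-9) + 9·1) = (178, -9, -64)
w3 = Sw2 = (1703, 261, -959)
Ratio at component: 1703 / 178 = 9.56742

λ ≈ 9.56742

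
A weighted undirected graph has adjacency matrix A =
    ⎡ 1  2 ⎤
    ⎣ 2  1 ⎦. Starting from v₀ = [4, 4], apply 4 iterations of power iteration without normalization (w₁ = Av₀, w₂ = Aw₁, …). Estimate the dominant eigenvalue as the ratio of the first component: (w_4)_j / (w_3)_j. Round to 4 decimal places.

λ ≈ 3.0000

w1 = Av₀ = (1·4 + 2·4; 2·4 + 1·4) = (12, 12)
w2 = Aw1 = (1·12 + 2·12; 2·12 + 1·12) = (36, 36)
w3 = Aw2 = (108, 108)
w4 = Aw3 = (324, 324)
Ratio at component: 324 / 108 = 3.0000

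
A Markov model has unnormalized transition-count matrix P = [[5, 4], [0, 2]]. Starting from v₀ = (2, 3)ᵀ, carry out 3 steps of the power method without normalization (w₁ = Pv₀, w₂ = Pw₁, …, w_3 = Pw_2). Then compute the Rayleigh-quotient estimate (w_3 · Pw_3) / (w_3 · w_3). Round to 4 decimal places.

λ ≈ 5.1302

w1 = Pv₀ = (22, 6)
w2 = Pw1 = (134, 12)
w3 = Pw2 = (718, 24)
Pw3 = (3686, 48)
w3·Pw3 = 718·3686 + 24·48 = 2647700; w3·w3 = 718·718 + 24·24 = 516100
λ ≈ 2647700/516100 = 5.1302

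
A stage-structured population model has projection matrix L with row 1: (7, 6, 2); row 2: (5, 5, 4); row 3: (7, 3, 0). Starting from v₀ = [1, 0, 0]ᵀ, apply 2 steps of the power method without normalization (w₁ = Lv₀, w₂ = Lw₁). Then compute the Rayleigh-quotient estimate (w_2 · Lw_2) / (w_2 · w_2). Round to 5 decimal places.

w1 = Lv₀ = (7·1 + 6·0 + 2·0; 5·1 + 5·0 + 4·0; 7·1 + 3·0 + 0·0) = (7, 5, 7)
w2 = Lw1 = (7·7 + 6·5 + 2·7; 5·7 + 5·5 + 4·7; 7·7 + 3·5 + 0·7) = (93, 88, 64)
Lw2 = (1307, 1161, 915)
w2·Lw2 = 93·1307 + 88·1161 + 64·915 = 282279; w2·w2 = 93·93 + 88·88 + 64·64 = 20489
λ ≈ 282279/20489 = 13.77710

13.77710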